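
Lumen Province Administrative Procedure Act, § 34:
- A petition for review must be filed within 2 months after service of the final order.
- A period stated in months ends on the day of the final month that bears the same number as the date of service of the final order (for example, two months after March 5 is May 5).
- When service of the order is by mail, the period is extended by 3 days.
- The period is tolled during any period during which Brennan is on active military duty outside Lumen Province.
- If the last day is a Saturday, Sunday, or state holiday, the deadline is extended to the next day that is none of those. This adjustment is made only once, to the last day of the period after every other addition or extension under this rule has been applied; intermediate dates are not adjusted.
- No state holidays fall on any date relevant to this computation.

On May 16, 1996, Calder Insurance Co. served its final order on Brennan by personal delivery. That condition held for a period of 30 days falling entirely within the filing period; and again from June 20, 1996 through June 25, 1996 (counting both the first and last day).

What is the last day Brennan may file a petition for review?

August 21, 1996

2 months after May 16, 1996 is July 16, 1996.
Service was not by mail, so no mail extension applies.
Tolling adds 30 days: July 16, 1996 + 30 days = August 15, 1996.
From June 20, 1996 through June 25, 1996 inclusive is 6 days; tolling adds 6 days: August 15, 1996 + 6 days = August 21, 1996.
August 21, 1996 is a Wednesday and not a state holiday, so no extension applies.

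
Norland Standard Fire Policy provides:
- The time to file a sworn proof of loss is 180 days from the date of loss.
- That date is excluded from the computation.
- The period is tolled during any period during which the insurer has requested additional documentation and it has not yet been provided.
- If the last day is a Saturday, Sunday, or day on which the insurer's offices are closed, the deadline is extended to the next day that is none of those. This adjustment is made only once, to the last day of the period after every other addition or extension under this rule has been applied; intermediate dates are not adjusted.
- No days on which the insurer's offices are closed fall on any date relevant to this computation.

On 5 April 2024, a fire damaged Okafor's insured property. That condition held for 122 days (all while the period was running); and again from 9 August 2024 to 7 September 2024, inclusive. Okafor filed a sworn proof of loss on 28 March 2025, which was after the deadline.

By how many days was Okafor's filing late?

25 days

180 days after 5 April 2024 is October 2, 2024.
Tolling adds 122 days: October 2, 2024 + 122 days = February 1, 2025.
From August 9, 2024 through September 7, 2024 inclusive is 30 days; tolling adds 30 days: February 1, 2025 + 30 days = March 3, 2025.
March 3, 2025 is a Monday and not a day on which the insurer's offices are closed, so no extension applies.
The deadline is March 3, 2025; from March 3, 2025 to March 28, 2025 is 25 days.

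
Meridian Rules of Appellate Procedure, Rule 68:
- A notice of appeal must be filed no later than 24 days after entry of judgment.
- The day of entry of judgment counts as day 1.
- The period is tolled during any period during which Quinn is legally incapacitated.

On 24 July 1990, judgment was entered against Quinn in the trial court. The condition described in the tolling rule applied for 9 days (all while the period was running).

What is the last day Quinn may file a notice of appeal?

Counting 24 July 1990 as day 1, day 24 is August 16, 1990.
Tolling adds 9 days: August 16, 1990 + 9 days = August 25, 1990.

August 25, 1990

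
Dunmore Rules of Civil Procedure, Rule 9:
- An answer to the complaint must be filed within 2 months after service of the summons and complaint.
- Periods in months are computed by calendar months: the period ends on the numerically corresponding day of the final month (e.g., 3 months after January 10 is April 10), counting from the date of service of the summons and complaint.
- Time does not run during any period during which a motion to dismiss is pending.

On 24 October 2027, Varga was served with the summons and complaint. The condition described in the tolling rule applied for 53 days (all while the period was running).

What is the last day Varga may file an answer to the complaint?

2 months after 24 October 2027 is December 24, 2027.
Tolling adds 53 days: December 24, 2027 + 53 days = February 15, 2028.

February 15, 2028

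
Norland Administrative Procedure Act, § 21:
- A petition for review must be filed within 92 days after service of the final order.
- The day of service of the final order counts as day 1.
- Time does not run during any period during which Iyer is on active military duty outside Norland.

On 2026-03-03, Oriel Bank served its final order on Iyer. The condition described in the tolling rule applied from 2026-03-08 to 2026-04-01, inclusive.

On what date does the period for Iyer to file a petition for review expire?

June 27, 2026

Counting 2026-03-03 as day 1, day 92 is June 2, 2026.
From March 8, 2026 through April 1, 2026 inclusive is 25 days; tolling adds 25 days: June 2, 2026 + 25 days = June 27, 2026.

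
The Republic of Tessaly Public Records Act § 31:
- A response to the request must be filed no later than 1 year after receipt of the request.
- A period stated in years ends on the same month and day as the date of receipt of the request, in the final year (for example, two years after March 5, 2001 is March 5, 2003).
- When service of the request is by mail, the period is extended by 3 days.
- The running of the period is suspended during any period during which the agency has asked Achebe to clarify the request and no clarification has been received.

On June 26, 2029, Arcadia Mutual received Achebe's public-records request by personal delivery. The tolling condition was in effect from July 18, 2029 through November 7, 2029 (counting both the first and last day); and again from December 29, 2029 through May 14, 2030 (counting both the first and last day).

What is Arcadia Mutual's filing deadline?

1 year after June 26, 2029 is June 26, 2030.
Service was not by mail, so no mail extension applies.
From July 18, 2029 through November 7, 2029 inclusive is 113 days; tolling adds 113 days: June 26, 2030 + 113 days = October 17, 2030.
From December 29, 2029 through May 14, 2030 inclusive is 137 days; tolling adds 137 days: October 17, 2030 + 137 days = March 3, 2031.

March 3, 2031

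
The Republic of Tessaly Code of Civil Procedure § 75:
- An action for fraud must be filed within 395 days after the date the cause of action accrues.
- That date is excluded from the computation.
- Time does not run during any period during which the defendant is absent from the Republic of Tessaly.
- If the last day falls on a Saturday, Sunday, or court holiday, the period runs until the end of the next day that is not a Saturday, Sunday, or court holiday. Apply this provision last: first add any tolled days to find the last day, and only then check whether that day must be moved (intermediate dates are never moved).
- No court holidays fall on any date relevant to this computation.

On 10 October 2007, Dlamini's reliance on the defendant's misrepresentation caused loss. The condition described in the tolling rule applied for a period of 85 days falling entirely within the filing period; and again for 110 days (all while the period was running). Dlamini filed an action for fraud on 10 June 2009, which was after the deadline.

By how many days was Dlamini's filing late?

19 days

395 days after 10 October 2007 is November 8, 2008.
Tolling adds 85 days: November 8, 2008 + 85 days = February 1, 2009.
Tolling adds 110 days: February 1, 2009 + 110 days = May 22, 2009.
May 22, 2009 is a Friday and not a court holiday, so no extension applies.
The deadline is May 22, 2009; from May 22, 2009 to June 10, 2009 is 19 days.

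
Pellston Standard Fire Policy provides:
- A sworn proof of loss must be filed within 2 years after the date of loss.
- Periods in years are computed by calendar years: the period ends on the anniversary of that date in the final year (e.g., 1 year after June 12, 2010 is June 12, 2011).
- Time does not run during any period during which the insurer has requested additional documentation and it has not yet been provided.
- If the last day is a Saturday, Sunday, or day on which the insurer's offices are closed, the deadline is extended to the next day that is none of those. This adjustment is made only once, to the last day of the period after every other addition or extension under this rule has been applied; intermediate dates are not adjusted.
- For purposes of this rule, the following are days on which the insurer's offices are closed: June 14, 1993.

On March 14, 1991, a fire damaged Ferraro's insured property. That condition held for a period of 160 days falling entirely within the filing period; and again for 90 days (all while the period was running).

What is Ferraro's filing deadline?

November 19, 1993

2 years after March 14, 1991 is March 14, 1993.
Tolling adds 160 days: March 14, 1993 + 160 days = August 21, 1993.
Tolling adds 90 days: August 21, 1993 + 90 days = November 19, 1993.
November 19, 1993 is a Friday and not a day on which the insurer's offices are closed, so no extension applies.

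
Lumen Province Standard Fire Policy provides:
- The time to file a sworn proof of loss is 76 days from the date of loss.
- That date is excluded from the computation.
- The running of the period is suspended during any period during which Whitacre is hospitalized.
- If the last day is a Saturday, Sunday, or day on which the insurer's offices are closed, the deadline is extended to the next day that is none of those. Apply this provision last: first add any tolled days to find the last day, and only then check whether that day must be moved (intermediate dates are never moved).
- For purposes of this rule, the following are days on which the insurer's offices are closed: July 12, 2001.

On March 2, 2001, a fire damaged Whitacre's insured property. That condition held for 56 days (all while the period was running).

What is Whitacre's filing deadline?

76 days after March 2, 2001 is May 17, 2001.
Tolling adds 56 days: May 17, 2001 + 56 days = July 12, 2001.
July 12, 2001 is a listed holiday. The next qualifying day is July 13, 2001.

July 13, 2001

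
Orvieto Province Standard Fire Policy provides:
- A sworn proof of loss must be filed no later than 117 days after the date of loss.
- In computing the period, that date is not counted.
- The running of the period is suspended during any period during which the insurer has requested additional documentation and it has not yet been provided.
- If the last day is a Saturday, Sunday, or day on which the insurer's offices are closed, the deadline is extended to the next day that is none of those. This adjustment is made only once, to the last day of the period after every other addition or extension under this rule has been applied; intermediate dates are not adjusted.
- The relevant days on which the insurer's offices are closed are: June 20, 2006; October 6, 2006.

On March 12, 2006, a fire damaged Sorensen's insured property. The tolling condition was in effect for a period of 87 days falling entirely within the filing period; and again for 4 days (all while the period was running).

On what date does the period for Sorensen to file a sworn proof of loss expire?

117 days after March 12, 2006 is July 7, 2006.
Tolling adds 87 days: July 7, 2006 + 87 days = October 2, 2006.
Tolling adds 4 days: October 2, 2006 + 4 days = October 6, 2006.
October 6, 2006 is a listed holiday; October 7, 2006 is Saturday; October 8, 2006 is Sunday. The next qualifying day is October 9, 2006.

October 9, 2006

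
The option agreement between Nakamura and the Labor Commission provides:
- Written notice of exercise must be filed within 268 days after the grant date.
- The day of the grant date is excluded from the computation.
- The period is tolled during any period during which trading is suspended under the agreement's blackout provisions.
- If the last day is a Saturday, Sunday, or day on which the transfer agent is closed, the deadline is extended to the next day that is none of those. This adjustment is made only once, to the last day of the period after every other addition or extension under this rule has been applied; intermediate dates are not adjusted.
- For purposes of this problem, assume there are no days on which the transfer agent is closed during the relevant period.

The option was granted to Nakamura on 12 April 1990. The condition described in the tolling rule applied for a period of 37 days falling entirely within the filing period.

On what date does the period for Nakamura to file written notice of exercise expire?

February 11, 1991

268 days after 12 April 1990 is January 5, 1991.
Tolling adds 37 days: January 5, 1991 + 37 days = February 11, 1991.
February 11, 1991 is a Monday and not a day on which the transfer agent is closed, so no extension applies.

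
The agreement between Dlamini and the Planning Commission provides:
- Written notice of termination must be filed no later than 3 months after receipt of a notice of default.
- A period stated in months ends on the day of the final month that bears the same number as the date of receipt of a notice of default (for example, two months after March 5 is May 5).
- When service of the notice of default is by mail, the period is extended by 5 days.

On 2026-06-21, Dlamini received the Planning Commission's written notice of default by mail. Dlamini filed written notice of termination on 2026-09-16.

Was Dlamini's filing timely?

3 months after 2026-06-21 is September 21, 2026.
Service was by mail, adding 5 days: September 21, 2026 + 5 days = September 26, 2026.
The deadline is September 26, 2026; the filing on September 16, 2026 is on or before that date.

Yes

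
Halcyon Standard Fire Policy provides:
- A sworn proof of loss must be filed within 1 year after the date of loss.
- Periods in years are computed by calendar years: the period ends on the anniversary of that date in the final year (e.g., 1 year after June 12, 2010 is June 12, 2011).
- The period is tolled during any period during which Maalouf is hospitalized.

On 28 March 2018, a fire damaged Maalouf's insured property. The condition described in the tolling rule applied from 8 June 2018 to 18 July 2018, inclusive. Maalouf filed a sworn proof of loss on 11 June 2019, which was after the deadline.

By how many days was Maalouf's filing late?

34 days

1 year after 28 March 2018 is March 28, 2019.
From June 8, 2018 through July 18, 2018 inclusive is 41 days; tolling adds 41 days: March 28, 2019 + 41 days = May 8, 2019.
The deadline is May 8, 2019; from May 8, 2019 to June 11, 2019 is 34 days.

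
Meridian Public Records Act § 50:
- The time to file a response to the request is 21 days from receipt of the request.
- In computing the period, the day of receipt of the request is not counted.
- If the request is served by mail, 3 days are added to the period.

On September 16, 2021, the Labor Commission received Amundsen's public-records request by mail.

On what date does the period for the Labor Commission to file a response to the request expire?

October 10, 2021

21 days after September 16, 2021 is October 7, 2021.
Service was by mail, adding 3 days: October 7, 2021 + 3 days = October 10, 2021.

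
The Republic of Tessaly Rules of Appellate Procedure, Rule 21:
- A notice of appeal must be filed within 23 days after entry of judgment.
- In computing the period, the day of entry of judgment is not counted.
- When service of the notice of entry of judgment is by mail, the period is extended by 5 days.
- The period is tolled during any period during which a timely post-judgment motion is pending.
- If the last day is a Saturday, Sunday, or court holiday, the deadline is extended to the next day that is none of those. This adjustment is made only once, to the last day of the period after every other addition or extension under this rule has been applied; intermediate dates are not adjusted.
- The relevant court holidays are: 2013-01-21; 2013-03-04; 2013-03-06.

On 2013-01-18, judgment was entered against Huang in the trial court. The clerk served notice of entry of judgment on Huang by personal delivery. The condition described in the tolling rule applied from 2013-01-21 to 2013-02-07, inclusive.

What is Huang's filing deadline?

23 days after 2013-01-18 is February 10, 2013.
Service was not by mail, so no mail extension applies.
From January 21, 2013 through February 7, 2013 inclusive is 18 days; tolling adds 18 days: February 10, 2013 + 18 days = February 28, 2013.
February 28, 2013 is a Thursday and not a court holiday, so no extension applies.

February 28, 2013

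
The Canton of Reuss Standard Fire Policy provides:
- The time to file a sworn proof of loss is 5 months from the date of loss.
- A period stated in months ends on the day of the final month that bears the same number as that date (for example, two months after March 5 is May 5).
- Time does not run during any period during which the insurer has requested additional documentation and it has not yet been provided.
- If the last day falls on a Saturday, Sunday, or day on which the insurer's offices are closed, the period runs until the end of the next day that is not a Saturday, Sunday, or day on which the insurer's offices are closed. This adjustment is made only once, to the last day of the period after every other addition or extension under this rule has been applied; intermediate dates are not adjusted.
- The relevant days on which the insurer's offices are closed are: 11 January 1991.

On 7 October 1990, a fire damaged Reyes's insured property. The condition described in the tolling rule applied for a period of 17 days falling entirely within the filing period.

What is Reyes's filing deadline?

5 months after 7 October 1990 is March 7, 1991.
Tolling adds 17 days: March 7, 1991 + 17 days = March 24, 1991.
March 24, 1991 is Sunday. The next qualifying day is March 25, 1991.

March 25, 1991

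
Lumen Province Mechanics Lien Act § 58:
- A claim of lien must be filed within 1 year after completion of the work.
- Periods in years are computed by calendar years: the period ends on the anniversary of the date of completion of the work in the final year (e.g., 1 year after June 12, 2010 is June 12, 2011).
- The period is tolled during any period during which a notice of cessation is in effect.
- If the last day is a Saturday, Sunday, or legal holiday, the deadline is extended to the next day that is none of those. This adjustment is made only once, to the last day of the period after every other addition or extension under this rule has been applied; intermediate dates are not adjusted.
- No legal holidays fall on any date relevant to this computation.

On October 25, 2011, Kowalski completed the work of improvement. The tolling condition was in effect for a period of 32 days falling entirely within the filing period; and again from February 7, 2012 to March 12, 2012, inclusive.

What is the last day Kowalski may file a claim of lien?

1 year after October 25, 2011 is October 25, 2012.
Tolling adds 32 days: October 25, 2012 + 32 days = November 26, 2012.
From February 7, 2012 through March 12, 2012 inclusive is 35 days; tolling adds 35 days: November 26, 2012 + 35 days = December 31, 2012.
December 31, 2012 is a Monday and not a legal holiday, so no extension applies.

December 31, 2012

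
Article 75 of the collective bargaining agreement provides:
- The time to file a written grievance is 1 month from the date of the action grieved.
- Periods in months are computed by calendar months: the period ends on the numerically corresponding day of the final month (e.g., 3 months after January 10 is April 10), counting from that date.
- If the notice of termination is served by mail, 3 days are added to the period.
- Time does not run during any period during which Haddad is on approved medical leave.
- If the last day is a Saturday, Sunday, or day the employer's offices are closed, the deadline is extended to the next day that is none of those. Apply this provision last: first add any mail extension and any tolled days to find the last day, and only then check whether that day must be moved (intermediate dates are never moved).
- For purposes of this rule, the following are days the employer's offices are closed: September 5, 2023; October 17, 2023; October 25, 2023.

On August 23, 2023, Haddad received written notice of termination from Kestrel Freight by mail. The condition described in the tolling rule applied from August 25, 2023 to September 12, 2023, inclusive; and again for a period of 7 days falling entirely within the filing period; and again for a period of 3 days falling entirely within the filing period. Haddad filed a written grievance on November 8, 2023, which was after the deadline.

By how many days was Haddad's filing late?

13 days

1 month after August 23, 2023 is September 23, 2023.
Service was by mail, adding 3 days: September 23, 2023 + 3 days = September 26, 2023.
From August 25, 2023 through September 12, 2023 inclusive is 19 days; tolling adds 19 days: September 26, 2023 + 19 days = October 15, 2023.
Tolling adds 7 days: October 15, 2023 + 7 days = October 22, 2023.
Tolling adds 3 days: October 22, 2023 + 3 days = October 25, 2023.
October 25, 2023 is a listed holiday. The next qualifying day is October 26, 2023.
The deadline is October 26, 2023; from October 26, 2023 to November 8, 2023 is 13 days.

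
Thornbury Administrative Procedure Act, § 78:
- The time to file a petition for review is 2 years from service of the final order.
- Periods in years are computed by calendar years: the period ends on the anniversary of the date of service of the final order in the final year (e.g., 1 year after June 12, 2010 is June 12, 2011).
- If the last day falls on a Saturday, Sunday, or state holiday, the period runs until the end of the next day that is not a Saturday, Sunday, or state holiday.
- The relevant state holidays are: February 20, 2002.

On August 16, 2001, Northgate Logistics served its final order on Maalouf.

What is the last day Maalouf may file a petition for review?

August 18, 2003

2 years after August 16, 2001 is August 16, 2003.
August 16, 2003 is Saturday; August 17, 2003 is Sunday. The next qualifying day is August 18, 2003.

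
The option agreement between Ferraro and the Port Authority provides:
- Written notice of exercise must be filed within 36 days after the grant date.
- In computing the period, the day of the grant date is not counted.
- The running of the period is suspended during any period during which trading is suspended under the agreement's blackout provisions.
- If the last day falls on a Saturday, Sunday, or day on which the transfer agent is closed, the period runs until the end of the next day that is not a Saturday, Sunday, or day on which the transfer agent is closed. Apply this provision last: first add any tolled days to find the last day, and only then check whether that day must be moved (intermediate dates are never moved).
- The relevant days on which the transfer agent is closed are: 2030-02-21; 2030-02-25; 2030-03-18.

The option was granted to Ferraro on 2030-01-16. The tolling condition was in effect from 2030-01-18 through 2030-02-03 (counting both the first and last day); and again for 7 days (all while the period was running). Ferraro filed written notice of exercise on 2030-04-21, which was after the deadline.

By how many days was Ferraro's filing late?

36 days after 2030-01-16 is February 21, 2030.
From January 18, 2030 through February 3, 2030 inclusive is 17 days; tolling adds 17 days: February 21, 2030 + 17 days = March 10, 2030.
Tolling adds 7 days: March 10, 2030 + 7 days = March 17, 2030.
March 17, 2030 is Sunday; March 18, 2030 is a listed holiday. The next qualifying day is March 19, 2030.
The deadline is March 19, 2030; from March 19, 2030 to April 21, 2030 is 33 days.

33 days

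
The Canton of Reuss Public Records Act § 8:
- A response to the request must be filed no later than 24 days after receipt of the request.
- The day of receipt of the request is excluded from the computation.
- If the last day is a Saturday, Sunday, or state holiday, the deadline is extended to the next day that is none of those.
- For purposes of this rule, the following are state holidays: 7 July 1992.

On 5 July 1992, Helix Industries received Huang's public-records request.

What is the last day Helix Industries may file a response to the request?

July 29, 1992

24 days after 5 July 1992 is July 29, 1992.
July 29, 1992 is a Wednesday and not a state holiday, so no extension applies.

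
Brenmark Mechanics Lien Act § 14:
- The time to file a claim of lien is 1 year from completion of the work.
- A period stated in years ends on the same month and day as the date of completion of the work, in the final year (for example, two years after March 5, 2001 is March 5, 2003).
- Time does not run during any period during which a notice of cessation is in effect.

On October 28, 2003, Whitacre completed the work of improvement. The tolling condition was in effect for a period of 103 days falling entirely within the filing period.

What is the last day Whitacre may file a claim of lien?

1 year after October 28, 2003 is October 28, 2004.
Tolling adds 103 days: October 28, 2004 + 103 days = February 8, 2005.

February 8, 2005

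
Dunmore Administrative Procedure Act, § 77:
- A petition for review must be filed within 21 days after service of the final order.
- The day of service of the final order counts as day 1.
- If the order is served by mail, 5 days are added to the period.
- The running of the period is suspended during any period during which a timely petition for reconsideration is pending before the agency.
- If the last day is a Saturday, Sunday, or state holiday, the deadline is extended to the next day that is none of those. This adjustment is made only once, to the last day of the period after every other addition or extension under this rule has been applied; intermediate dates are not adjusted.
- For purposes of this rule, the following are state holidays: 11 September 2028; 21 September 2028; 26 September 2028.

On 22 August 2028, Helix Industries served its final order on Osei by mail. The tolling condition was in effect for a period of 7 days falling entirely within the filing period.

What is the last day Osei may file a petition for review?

Counting 22 August 2028 as day 1, day 21 is September 11, 2028.
Service was by mail, adding 5 days: September 11, 2028 + 5 days = September 16, 2028.
Tolling adds 7 days: September 16, 2028 + 7 days = September 23, 2028.
September 23, 2028 is Saturday; September 24, 2028 is Sunday. The next qualifying day is September 25, 2028.

September 25, 2028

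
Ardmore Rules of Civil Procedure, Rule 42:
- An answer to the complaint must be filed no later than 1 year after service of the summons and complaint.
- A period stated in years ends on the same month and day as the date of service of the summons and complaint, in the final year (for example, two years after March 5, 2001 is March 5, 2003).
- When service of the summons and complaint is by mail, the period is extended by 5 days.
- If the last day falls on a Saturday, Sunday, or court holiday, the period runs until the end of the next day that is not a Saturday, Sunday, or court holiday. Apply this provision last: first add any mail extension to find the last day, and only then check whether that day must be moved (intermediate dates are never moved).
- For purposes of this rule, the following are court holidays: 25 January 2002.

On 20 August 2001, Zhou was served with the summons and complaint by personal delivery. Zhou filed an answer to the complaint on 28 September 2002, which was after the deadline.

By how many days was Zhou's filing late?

1 year after 20 August 2001 is August 20, 2002.
Service was not by mail, so no mail extension applies.
August 20, 2002 is a Tuesday and not a court holiday, so no extension applies.
The deadline is August 20, 2002; from August 20, 2002 to September 28, 2002 is 39 days.

39 days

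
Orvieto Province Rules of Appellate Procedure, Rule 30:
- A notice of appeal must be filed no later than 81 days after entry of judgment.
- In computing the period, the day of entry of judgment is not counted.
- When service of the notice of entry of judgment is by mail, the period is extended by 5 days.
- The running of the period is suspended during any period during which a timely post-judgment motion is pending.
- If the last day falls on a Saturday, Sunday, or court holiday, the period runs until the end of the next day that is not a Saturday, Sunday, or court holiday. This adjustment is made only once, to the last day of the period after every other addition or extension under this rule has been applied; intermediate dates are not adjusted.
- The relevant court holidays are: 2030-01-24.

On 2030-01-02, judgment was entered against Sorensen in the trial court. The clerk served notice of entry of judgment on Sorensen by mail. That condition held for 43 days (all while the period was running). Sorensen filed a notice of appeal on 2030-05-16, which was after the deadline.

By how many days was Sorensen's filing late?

3 days

81 days after 2030-01-02 is March 24, 2030.
Service was by mail, adding 5 days: March 24, 2030 + 5 days = March 29, 2030.
Tolling adds 43 days: March 29, 2030 + 43 days = May 11, 2030.
May 11, 2030 is Saturday; May 12, 2030 is Sunday. The next qualifying day is May 13, 2030.
The deadline is May 13, 2030; from May 13, 2030 to May 16, 2030 is 3 days.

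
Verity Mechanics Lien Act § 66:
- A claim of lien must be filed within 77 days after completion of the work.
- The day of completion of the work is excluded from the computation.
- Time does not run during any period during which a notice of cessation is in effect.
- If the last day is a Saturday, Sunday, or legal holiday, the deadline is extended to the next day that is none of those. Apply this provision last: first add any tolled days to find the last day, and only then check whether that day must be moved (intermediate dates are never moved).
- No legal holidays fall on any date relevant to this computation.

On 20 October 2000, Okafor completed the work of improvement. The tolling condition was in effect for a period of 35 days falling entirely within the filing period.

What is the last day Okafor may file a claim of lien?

77 days after 20 October 2000 is January 5, 2001.
Tolling adds 35 days: January 5, 2001 + 35 days = February 9, 2001.
February 9, 2001 is a Friday and not a legal holiday, so no extension applies.

February 9, 2001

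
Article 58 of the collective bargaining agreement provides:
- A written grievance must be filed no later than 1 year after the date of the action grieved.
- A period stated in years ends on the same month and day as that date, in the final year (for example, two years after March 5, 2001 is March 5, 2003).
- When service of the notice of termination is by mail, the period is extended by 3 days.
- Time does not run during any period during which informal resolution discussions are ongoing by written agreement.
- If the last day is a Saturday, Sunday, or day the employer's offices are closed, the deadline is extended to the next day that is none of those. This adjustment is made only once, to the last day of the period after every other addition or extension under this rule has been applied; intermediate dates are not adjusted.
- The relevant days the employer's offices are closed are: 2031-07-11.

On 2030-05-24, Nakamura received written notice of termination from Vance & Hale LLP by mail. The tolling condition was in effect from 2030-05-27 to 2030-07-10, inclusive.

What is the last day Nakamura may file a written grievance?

July 14, 2031

1 year after 2030-05-24 is May 24, 2031.
Service was by mail, adding 3 days: May 24, 2031 + 3 days = May 27, 2031.
From May 27, 2030 through July 10, 2030 inclusive is 45 days; tolling adds 45 days: May 27, 2031 + 45 days = July 11, 2031.
July 11, 2031 is a listed holiday; July 12, 2031 is Saturday; July 13, 2031 is Sunday. The next qualifying day is July 14, 2031.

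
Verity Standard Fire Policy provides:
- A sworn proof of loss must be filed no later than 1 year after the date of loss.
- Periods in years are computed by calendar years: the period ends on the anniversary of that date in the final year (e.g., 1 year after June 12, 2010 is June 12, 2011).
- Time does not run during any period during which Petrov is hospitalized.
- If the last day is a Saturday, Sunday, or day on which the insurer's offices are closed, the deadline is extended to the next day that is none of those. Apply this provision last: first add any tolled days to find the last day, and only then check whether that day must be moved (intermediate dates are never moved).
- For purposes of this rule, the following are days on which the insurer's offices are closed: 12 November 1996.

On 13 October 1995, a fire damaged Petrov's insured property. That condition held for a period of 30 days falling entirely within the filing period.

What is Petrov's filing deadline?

November 13, 1996

1 year after 13 October 1995 is October 13, 1996.
Tolling adds 30 days: October 13, 1996 + 30 days = November 12, 1996.
November 12, 1996 is a listed holiday. The next qualifying day is November 13, 1996.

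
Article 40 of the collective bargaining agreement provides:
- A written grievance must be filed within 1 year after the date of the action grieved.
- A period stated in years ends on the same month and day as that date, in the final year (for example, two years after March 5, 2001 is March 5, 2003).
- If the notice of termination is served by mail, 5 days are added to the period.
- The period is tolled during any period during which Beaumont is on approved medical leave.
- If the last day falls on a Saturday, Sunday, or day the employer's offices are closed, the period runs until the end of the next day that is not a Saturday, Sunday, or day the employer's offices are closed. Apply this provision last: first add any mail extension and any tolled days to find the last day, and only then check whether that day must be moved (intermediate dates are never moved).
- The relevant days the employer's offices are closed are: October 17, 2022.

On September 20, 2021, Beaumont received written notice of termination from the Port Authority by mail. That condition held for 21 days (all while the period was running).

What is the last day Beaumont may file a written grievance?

October 18, 2022

1 year after September 20, 2021 is September 20, 2022.
Service was by mail, adding 5 days: September 20, 2022 + 5 days = September 25, 2022.
Tolling adds 21 days: September 25, 2022 + 21 days = October 16, 2022.
October 16, 2022 is Sunday; October 17, 2022 is a listed holiday. The next qualifying day is October 18, 2022.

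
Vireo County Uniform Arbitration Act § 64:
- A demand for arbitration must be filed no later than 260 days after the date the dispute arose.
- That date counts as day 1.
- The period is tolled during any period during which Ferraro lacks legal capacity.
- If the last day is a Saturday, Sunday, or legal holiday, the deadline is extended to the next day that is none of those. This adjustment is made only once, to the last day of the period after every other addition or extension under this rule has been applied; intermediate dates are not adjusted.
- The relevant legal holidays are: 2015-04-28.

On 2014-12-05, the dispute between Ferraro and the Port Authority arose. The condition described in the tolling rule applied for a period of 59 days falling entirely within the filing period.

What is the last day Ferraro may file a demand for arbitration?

Counting 2014-12-05 as day 1, day 260 is August 21, 2015.
Tolling adds 59 days: August 21, 2015 + 59 days = October 19, 2015.
October 19, 2015 is a Monday and not a legal holiday, so no extension applies.

October 19, 2015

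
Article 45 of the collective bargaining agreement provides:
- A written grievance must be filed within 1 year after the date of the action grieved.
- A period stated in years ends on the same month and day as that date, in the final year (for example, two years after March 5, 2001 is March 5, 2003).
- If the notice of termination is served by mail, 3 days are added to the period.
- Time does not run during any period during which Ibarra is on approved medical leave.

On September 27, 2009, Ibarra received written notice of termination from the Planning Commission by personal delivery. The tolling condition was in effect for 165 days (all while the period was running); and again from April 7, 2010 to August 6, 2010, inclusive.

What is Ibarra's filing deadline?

1 year after September 27, 2009 is September 27, 2010.
Service was not by mail, so no mail extension applies.
Tolling adds 165 days: September 27, 2010 + 165 days = March 11, 2011.
From April 7, 2010 through August 6, 2010 inclusive is 122 days; tolling adds 122 days: March 11, 2011 + 122 days = July 11, 2011.

July 11, 2011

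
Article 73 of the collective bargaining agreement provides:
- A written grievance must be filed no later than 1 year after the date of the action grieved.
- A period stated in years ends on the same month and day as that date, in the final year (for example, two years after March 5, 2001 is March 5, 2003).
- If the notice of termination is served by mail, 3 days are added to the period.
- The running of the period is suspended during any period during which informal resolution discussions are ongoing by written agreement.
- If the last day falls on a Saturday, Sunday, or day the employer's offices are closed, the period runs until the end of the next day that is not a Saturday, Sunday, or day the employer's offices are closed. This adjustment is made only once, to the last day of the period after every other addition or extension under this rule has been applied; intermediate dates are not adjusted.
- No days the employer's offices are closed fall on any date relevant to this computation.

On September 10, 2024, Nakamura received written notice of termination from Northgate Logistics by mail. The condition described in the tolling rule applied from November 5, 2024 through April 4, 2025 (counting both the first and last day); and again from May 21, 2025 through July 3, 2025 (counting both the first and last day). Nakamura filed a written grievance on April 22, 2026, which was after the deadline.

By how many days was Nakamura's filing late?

1 year after September 10, 2024 is September 10, 2025.
Service was by mail, adding 3 days: September 10, 2025 + 3 days = September 13, 2025.
From November 5, 2024 through April 4, 2025 inclusive is 151 days; tolling adds 151 days: September 13, 2025 + 151 days = February 11, 2026.
From May 21, 2025 through July 3, 2025 inclusive is 44 days; tolling adds 44 days: February 11, 2026 + 44 days = March 27, 2026.
March 27, 2026 is a Friday and not a day the employer's offices are closed, so no extension applies.
The deadline is March 27, 2026; from March 27, 2026 to April 22, 2026 is 26 days.

26 days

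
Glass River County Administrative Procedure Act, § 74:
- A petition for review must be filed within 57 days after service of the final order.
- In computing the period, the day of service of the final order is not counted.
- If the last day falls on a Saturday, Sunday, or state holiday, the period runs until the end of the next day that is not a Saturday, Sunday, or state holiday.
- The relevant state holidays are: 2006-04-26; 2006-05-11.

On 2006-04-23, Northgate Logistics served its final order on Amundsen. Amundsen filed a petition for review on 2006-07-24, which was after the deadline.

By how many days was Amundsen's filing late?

35 days

57 days after 2006-04-23 is June 19, 2006.
June 19, 2006 is a Monday and not a state holiday, so no extension applies.
The deadline is June 19, 2006; from June 19, 2006 to July 24, 2006 is 35 days.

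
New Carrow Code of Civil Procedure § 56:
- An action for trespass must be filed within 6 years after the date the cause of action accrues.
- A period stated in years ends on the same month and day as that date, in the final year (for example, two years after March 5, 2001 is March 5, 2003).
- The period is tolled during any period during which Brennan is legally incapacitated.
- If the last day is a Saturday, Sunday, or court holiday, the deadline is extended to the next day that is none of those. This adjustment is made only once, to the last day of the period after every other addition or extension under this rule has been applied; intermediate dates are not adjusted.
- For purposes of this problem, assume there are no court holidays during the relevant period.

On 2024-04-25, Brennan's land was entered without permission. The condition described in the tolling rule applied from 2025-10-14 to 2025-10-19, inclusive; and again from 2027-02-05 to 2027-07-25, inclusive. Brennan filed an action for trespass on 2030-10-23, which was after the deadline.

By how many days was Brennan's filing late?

2 days

6 years after 2024-04-25 is April 25, 2030.
From October 14, 2025 through October 19, 2025 inclusive is 6 days; tolling adds 6 days: April 25, 2030 + 6 days = May 1, 2030.
From February 5, 2027 through July 25, 2027 inclusive is 171 days; tolling adds 171 days: May 1, 2030 + 171 days = October 19, 2030.
October 19, 2030 is Saturday; October 20, 2030 is Sunday. The next qualifying day is October 21, 2030.
The deadline is October 21, 2030; from October 21, 2030 to October 23, 2030 is 2 days.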